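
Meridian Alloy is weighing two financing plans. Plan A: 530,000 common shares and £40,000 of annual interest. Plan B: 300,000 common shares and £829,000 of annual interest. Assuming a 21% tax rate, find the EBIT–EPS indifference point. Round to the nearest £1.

At indifference, (EBIT − 40,000)(1 − t)/530,000 = (EBIT − 829,000)(1 − t)/300,000.
Cancelling (1 − t) and cross-multiplying: 300,000·(EBIT − 40,000) = 530,000·(EBIT − 829,000).
EBIT × (530,000 − 300,000) = 829,000 × 530,000 − 40,000 × 300,000 = 427,370,000,000, so EBIT = 427,370,000,000 ÷ 230,000 = 1,858,130.43.

£1,858,130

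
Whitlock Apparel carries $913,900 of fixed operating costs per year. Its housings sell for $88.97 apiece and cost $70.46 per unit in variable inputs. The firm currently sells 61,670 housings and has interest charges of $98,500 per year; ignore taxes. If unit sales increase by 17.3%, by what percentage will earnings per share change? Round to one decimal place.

Total contribution margin = 61,670 × $18.51 = $1,141,511.70.
Subtracting fixed costs: EBIT = $1,141,511.70 − $913,900 = $227,611.70.
After interest of $98,500.00, pre-tax earnings = $129,111.70.
Degree of combined leverage = contribution ÷ (EBIT − I) = $1,141,511.70 ÷ $129,111.70 = 8.8413.
EPS therefore changes by 8.8413 × (+17.3%) = +153.0%.

+153.0%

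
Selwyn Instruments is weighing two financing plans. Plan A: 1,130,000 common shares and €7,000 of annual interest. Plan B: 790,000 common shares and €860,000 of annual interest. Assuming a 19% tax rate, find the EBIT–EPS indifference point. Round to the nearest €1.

€2,841,971

Set EPS_A = EPS_B: (EBIT − €7,000)(1 − 0.19) ÷ 1,130,000 = (EBIT − €860,000)(1 − 0.19) ÷ 790,000.
The (1 − t) factor cancels: (EBIT − 7,000) × 790,000 = (EBIT − 860,000) × 1,130,000.
EBIT × (1,130,000 − 790,000) = 860,000 × 1,130,000 − 7,000 × 790,000 = 966,270,000,000, so EBIT = 966,270,000,000 ÷ 340,000 = 2,841,970.59.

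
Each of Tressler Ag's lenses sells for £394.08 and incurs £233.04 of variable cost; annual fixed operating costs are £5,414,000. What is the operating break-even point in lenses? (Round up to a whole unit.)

33,619 lenses

Unit CM = price − variable cost = £394.08 − £233.04 = £161.04.
Units to break even: £5,414,000 ÷ £161.04 = 33,618.98, rounded up to 33,619.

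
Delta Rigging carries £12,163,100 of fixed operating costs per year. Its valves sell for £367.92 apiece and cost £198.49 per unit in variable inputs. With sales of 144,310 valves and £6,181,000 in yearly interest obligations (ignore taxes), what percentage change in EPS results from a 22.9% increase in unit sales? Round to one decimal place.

+91.7%

Contribution at this volume is 144,310 × £169.43 = £24,450,443.30.
EBIT = £24,450,443.30 − £12,163,100 = £12,287,343.30.
After interest of £6,181,000.00, pre-tax earnings = £6,106,343.30.
Degree of combined leverage = contribution ÷ (EBIT − I) = £24,450,443.30 ÷ £6,106,343.30 = 4.0041.
EPS therefore changes by 4.0041 × (+22.9%) = +91.7%.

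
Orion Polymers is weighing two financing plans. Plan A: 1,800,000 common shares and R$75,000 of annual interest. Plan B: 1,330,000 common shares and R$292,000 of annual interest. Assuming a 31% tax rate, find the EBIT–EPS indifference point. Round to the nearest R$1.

At indifference, (EBIT − 75,000)(1 − t)/1,800,000 = (EBIT − 292,000)(1 − t)/1,330,000.
The (1 − t) factor cancels: (EBIT − 75,000) × 1,330,000 = (EBIT − 292,000) × 1,800,000.
Solving, EBIT = (292,000·1,800,000 − 75,000·1,330,000) / (1,800,000 − 1,330,000) = 425,850,000,000 / 470,000 = 906,063.83.

R$906,064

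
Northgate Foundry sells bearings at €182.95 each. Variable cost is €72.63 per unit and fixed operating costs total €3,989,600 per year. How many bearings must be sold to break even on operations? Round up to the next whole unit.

Unit CM = price − variable cost = €182.95 − €72.63 = €110.32.
Break-even volume = fixed costs ÷ CM per unit = €3,989,600 ÷ €110.32 = 36,163.89, so 36,164 bearings.

36,164 bearings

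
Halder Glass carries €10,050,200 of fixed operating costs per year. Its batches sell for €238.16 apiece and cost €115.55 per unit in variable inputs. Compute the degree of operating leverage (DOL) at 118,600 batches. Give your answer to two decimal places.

At 118,600 units, contribution = 118,600 × €122.61 = €14,541,546.00.
EBIT = €14,541,546.00 − €10,050,200 = €4,491,346.00.
DOL = contribution ÷ EBIT = €14,541,546.00 ÷ €4,491,346.00 = 3.2377.

3.24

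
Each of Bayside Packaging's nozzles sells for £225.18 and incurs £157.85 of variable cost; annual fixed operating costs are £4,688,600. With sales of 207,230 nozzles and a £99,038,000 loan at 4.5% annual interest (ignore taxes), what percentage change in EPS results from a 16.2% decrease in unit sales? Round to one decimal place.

At 207,230 units, contribution = 207,230 × £67.33 = £13,952,795.90.
EBIT = £13,952,795.90 − £4,688,600 = £9,264,195.90.
Interest = £4,456,710.00, so EBIT − I = £4,807,485.90.
Degree of combined leverage = contribution ÷ (EBIT − I) = £13,952,795.90 ÷ £4,807,485.90 = 2.9023.
%ΔEPS = DCL × %ΔSales = 2.9023 × -16.2% = -47.0%.

-47.0%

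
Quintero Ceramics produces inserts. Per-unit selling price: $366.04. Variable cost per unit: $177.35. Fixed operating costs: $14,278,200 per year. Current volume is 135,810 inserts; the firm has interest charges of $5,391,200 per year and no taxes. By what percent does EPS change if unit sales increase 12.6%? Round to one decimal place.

Total contribution margin = 135,810 × $188.69 = $25,625,988.90.
Subtracting fixed costs: EBIT = $25,625,988.90 − $14,278,200 = $11,347,788.90.
After interest of $5,391,200.00, pre-tax earnings = $5,956,588.90.
DCL = total CM / (EBIT − I) = $25,625,988.90 / $5,956,588.90 = 4.3021.
EPS therefore changes by 4.3021 × (+12.6%) = +54.2%.

+54.2%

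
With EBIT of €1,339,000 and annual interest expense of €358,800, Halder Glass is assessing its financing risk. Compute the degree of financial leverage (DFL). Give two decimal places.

1.37

Annual interest charges come to €358,800.00.
DFL = EBIT ÷ (EBIT − I) = €1,339,000 ÷ (€1,339,000 − €358,800.00) = €1,339,000 ÷ €980,200.00 = 1.3660.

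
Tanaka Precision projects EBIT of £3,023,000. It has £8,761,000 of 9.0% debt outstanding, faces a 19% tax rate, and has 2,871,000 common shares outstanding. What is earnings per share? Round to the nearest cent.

Interest = £788,490.00, so EBT = £3,023,000 − £788,490.00 = £2,234,510.00.
After tax at 19%: net income = £2,234,510.00 × 0.81 = £1,809,953.10.
EPS = £1,809,953.10 ÷ 2,871,000 = £0.63.

£0.63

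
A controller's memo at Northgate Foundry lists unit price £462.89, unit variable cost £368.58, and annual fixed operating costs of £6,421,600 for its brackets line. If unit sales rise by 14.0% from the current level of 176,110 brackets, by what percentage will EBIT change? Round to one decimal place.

+22.8%

Contribution at this volume is 176,110 × £94.31 = £16,608,934.10.
Operating income = contribution − fixed costs = £16,608,934.10 − £6,421,600 = £10,187,334.10.
So DOL = total CM / EBIT = £16,608,934.10 / £10,187,334.10 = 1.6304.
%ΔEBIT = DOL × %ΔSales = 1.6304 × +14.0% = +22.8%.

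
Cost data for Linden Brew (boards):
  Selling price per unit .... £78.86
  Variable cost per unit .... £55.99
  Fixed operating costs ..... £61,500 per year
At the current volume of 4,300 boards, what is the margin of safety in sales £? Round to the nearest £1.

£127,035

Each unit contributes £78.86 − £55.99 = £22.87. Break-even units = £61,500 ÷ £22.87 = 2,689.11; break-even revenue = 2,689.11 × £78.86 = £212,063.40.
Current sales = 4,300 × £78.86 = £339,098.00.
Margin of safety = £339,098.00 − £212,063.40 = £127,035.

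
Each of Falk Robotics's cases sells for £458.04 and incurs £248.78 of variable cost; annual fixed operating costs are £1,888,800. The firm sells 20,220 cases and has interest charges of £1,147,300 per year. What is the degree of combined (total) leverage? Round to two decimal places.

At 20,220 units, contribution = 20,220 × £209.26 = £4,231,237.20.
Subtracting fixed costs: EBIT = £4,231,237.20 − £1,888,800 = £2,342,437.20. Interest = £1,147,300.00.
DOL = £4,231,237.20 ÷ £2,342,437.20 = 1.8063; DFL = £2,342,437.20 ÷ £1,195,137.20 = 1.9600.
DCL = DOL × DFL = 1.8063 × 1.9600 = 3.5403.

3.54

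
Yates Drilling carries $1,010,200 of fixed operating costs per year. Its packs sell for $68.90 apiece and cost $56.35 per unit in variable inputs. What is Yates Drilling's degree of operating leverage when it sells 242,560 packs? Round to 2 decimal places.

1.50

Total contribution margin = 242,560 × $12.55 = $3,044,128.00.
EBIT = $3,044,128.00 − $1,010,200 = $2,033,928.00.
Degree of operating leverage = $3,044,128.00 / $2,033,928.00 = 1.4967.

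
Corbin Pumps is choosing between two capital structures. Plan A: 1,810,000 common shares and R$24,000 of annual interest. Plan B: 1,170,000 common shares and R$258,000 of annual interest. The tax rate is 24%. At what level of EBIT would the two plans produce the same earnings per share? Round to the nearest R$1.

R$685,781

Set EPS_A = EPS_B: (EBIT − R$24,000)(1 − 0.24) ÷ 1,810,000 = (EBIT − R$258,000)(1 − 0.24) ÷ 1,170,000.
Cancelling (1 − t) and cross-multiplying: 1,170,000·(EBIT − 24,000) = 1,810,000·(EBIT − 258,000).
EBIT × (1,810,000 − 1,170,000) = 258,000 × 1,810,000 − 24,000 × 1,170,000 = 438,900,000,000, so EBIT = 438,900,000,000 ÷ 640,000 = 685,781.25.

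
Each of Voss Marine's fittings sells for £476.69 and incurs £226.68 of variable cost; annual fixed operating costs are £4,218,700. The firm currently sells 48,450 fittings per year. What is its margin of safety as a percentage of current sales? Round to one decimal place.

Each unit contributes £476.69 − £226.68 = £250.01. Break-even units = £4,218,700 ÷ £250.01 = 16,874.13; break-even revenue = 16,874.13 × £476.69 = £8,043,726.66.
Current sales = 48,450 × £476.69 = £23,095,630.50.
Margin of safety = (£23,095,630.50 − £8,043,726.66) ÷ £23,095,630.50 = 65.2%.

65.2%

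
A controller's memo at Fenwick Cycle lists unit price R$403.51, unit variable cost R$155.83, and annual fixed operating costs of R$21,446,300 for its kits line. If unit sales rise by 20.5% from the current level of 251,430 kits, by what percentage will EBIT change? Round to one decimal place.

At 251,430 units, contribution = 251,430 × R$247.68 = R$62,274,182.40.
Operating income = contribution − fixed costs = R$62,274,182.40 − R$21,446,300 = R$40,827,882.40.
So DOL = total CM / EBIT = R$62,274,182.40 / R$40,827,882.40 = 1.5253.
%ΔEBIT = DOL × %ΔSales = 1.5253 × +20.5% = +31.3%.

+31.3%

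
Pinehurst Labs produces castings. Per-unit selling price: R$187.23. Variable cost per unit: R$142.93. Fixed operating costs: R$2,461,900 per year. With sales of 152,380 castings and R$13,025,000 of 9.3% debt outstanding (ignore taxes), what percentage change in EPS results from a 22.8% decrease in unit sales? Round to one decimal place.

-50.0%

Contribution at this volume is 152,380 × R$44.30 = R$6,750,434.00.
Subtracting fixed costs: EBIT = R$6,750,434.00 − R$2,461,900 = R$4,288,534.00.
After interest of R$1,211,325.00, pre-tax earnings = R$3,077,209.00.
DCL = total CM / (EBIT − I) = R$6,750,434.00 / R$3,077,209.00 = 2.1937.
%ΔEPS = DCL × %ΔSales = 2.1937 × -22.8% = -50.0%.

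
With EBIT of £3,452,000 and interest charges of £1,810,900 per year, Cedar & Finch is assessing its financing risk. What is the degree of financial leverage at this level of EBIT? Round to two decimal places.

Interest = £1,810,900.00.
Degree of financial leverage = EBIT / (EBIT − interest) = £3,452,000 / £1,641,100.00 = 2.1035.

2.10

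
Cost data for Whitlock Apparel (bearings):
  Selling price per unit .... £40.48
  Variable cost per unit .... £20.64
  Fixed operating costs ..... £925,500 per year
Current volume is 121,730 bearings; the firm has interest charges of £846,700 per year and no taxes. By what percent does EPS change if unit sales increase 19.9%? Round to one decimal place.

At 121,730 units, contribution = 121,730 × £19.84 = £2,415,123.20.
Subtracting fixed costs: EBIT = £2,415,123.20 − £925,500 = £1,489,623.20.
Interest = £846,700.00, so EBIT − I = £642,923.20.
DCL = total CM / (EBIT − I) = £2,415,123.20 / £642,923.20 = 3.7565.
EPS therefore changes by 3.7565 × (+19.9%) = +74.8%.

+74.8%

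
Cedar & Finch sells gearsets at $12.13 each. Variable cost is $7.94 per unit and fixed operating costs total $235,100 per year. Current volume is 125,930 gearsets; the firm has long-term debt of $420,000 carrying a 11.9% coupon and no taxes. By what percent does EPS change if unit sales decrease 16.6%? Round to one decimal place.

Total contribution margin = 125,930 × $4.19 = $527,646.70.
Subtracting fixed costs: EBIT = $527,646.70 − $235,100 = $292,546.70.
After interest of $49,980.00, pre-tax earnings = $242,566.70.
DCL = total CM / (EBIT − I) = $527,646.70 / $242,566.70 = 2.1753.
EPS therefore changes by 2.1753 × (-16.6%) = -36.1%.

-36.1%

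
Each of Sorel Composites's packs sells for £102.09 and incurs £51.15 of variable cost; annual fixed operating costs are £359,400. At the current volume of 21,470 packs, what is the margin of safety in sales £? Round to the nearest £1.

Each unit contributes £102.09 − £51.15 = £50.94. Break-even units = £359,400 ÷ £50.94 = 7,055.36; break-even revenue = 7,055.36 × £102.09 = £720,281.63.
Actual sales revenue = 21,470 × £102.09 = £2,191,872.30.
Margin of safety = £2,191,872.30 − £720,281.63 = £1,471,591.

£1,471,591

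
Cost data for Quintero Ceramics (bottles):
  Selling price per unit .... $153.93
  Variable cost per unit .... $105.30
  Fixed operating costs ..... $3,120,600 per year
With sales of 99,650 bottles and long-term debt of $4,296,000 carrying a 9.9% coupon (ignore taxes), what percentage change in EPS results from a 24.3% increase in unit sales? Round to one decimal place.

At 99,650 units, contribution = 99,650 × $48.63 = $4,845,979.50.
EBIT = $4,845,979.50 − $3,120,600 = $1,725,379.50.
Interest = $425,304.00, so EBIT − I = $1,300,075.50.
Degree of combined leverage = contribution ÷ (EBIT − I) = $4,845,979.50 ÷ $1,300,075.50 = 3.7275.
%ΔEPS = DCL × %ΔSales = 3.7275 × +24.3% = +90.6%.

+90.6%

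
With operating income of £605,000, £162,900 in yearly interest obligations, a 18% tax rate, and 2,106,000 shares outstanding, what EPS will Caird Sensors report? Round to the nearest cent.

Interest = £162,900.00, so EBT = £605,000 − £162,900.00 = £442,100.00.
Net income = £442,100.00 × (1 − 0.18) = £362,522.00.
Per share: £362,522.00 / 2,106,000 shares = £0.17.

£0.17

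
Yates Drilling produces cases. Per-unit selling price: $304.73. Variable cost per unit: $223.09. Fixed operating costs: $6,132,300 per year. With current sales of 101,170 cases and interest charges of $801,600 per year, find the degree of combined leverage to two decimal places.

Total contribution margin = 101,170 × $81.64 = $8,259,518.80.
Subtracting fixed costs: EBIT = $8,259,518.80 − $6,132,300 = $2,127,218.80. Interest = $801,600.00.
DOL = $8,259,518.80 ÷ $2,127,218.80 = 3.8828; DFL = $2,127,218.80 ÷ $1,325,618.80 = 1.6047.
DCL = DOL × DFL = 3.8828 × 1.6047 = 6.2307.

6.23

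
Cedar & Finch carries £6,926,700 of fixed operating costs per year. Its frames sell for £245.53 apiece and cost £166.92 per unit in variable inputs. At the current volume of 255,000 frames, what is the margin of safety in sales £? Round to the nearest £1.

£40,975,337

Unit CM = price − variable cost = £245.53 − £166.92 = £78.61. Break-even units = £6,926,700 ÷ £78.61 = 88,114.74; break-even revenue = 88,114.74 × £245.53 = £21,634,813.01.
Actual sales revenue = 255,000 × £245.53 = £62,610,150.00.
Margin of safety = £62,610,150.00 − £21,634,813.01 = £40,975,337.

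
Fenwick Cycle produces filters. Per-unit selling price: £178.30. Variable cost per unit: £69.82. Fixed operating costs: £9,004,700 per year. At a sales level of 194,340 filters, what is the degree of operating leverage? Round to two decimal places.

At 194,340 units, contribution = 194,340 × £108.48 = £21,082,003.20.
EBIT = £21,082,003.20 − £9,004,700 = £12,077,303.20.
So DOL = total CM / EBIT = £21,082,003.20 / £12,077,303.20 = 1.7456.

1.75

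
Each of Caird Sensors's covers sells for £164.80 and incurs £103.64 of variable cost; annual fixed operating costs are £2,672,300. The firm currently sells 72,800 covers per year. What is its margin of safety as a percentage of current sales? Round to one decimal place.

40.0%

Contribution margin per unit = £164.80 − £103.64 = £61.16. Break-even units = £2,672,300 ÷ £61.16 = 43,693.59; break-even revenue = 43,693.59 × £164.80 = £7,200,703.73.
Current sales = 72,800 × £164.80 = £11,997,440.00.
Margin of safety = (£11,997,440.00 − £7,200,703.73) ÷ £11,997,440.00 = 40.0%.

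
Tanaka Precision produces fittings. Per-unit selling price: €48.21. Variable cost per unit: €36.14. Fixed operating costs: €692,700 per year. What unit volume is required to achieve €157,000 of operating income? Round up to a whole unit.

70,398 fittings

Each unit contributes €48.21 − €36.14 = €12.07.
Need Q such that Q × €12.07 − €692,700 = €157,000, i.e. Q = €849,700 / €12.07 = 70,397.68 → 70,398.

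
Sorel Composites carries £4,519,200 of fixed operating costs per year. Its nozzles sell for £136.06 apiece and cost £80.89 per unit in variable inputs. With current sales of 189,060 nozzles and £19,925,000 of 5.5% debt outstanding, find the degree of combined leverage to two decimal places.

Total contribution margin = 189,060 × £55.17 = £10,430,440.20.
Operating income = contribution − fixed costs = £10,430,440.20 − £4,519,200 = £5,911,240.20. Interest = £1,095,875.00, so EBIT − I = £4,815,365.20.
DCL = contribution ÷ (EBIT − I) = £10,430,440.20 ÷ £4,815,365.20 = 2.1661.

2.17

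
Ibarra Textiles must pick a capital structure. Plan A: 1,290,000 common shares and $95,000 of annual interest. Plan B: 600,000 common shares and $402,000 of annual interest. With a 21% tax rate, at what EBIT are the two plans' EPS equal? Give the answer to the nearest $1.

$668,957

Set EPS_A = EPS_B: (EBIT − $95,000)(1 − 0.21) ÷ 1,290,000 = (EBIT − $402,000)(1 − 0.21) ÷ 600,000.
Cancelling (1 − t) and cross-multiplying: 600,000·(EBIT − 95,000) = 1,290,000·(EBIT − 402,000).
EBIT × (1,290,000 − 600,000) = 402,000 × 1,290,000 − 95,000 × 600,000 = 461,580,000,000, so EBIT = 461,580,000,000 ÷ 690,000 = 668,956.52.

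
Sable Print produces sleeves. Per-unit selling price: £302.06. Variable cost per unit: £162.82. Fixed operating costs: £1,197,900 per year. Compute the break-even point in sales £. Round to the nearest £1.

CM per unit = £302.06 − £162.82 = £139.24; CM ratio = £139.24 / £302.06 = 0.4610.
Break-even sales = FC ÷ CM ratio = £1,197,900 × £302.06 / £139.24 = £2,598,662.

£2,598,662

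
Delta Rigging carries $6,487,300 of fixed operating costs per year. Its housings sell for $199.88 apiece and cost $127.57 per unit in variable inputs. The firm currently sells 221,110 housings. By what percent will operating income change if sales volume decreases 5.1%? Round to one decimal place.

Contribution at this volume is 221,110 × $72.31 = $15,988,464.10.
EBIT = $15,988,464.10 − $6,487,300 = $9,501,164.10.
DOL = contribution ÷ EBIT = $15,988,464.10 ÷ $9,501,164.10 = 1.6828.
%ΔEBIT = DOL × %ΔSales = 1.6828 × -5.1% = -8.6%.

-8.6%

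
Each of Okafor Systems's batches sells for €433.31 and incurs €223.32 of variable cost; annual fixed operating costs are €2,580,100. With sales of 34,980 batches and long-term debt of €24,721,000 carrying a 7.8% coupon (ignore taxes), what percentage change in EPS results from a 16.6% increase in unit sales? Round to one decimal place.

Total contribution margin = 34,980 × €209.99 = €7,345,450.20.
Operating income = contribution − fixed costs = €7,345,450.20 − €2,580,100 = €4,765,350.20.
Interest = €1,928,238.00, so EBIT − I = €2,837,112.20.
Degree of combined leverage = contribution ÷ (EBIT − I) = €7,345,450.20 ÷ €2,837,112.20 = 2.5891.
%ΔEPS = DCL × %ΔSales = 2.5891 × +16.6% = +43.0%.

+43.0%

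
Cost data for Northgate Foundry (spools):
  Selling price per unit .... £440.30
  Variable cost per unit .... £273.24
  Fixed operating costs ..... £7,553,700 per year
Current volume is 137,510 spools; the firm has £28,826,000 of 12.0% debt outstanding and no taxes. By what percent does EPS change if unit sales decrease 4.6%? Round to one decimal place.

-8.8%

Total contribution margin = 137,510 × £167.06 = £22,972,420.60.
Subtracting fixed costs: EBIT = £22,972,420.60 − £7,553,700 = £15,418,720.60.
After interest of £3,459,120.00, pre-tax earnings = £11,959,600.60.
DCL = total CM / (EBIT − I) = £22,972,420.60 / £11,959,600.60 = 1.9208.
%ΔEPS = DCL × %ΔSales = 1.9208 × -4.6% = -8.8%.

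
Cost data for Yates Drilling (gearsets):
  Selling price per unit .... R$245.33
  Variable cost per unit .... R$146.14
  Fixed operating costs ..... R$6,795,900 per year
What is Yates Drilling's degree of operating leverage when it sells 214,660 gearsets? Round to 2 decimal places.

Total contribution margin = 214,660 × R$99.19 = R$21,292,125.40.
Operating income = contribution − fixed costs = R$21,292,125.40 − R$6,795,900 = R$14,496,225.40.
Degree of operating leverage = R$21,292,125.40 / R$14,496,225.40 = 1.4688.

1.47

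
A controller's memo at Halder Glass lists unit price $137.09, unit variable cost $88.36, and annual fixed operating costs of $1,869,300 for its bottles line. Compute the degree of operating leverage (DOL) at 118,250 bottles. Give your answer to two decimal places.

At 118,250 units, contribution = 118,250 × $48.73 = $5,762,322.50.
Subtracting fixed costs: EBIT = $5,762,322.50 − $1,869,300 = $3,893,022.50.
So DOL = total CM / EBIT = $5,762,322.50 / $3,893,022.50 = 1.4802.

1.48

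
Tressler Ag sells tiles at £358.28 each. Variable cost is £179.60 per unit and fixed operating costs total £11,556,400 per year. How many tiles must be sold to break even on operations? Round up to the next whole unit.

64,677 tiles

Contribution margin per unit = £358.28 − £179.60 = £178.68.
Units to break even: £11,556,400 ÷ £178.68 = 64,676.52, rounded up to 64,677.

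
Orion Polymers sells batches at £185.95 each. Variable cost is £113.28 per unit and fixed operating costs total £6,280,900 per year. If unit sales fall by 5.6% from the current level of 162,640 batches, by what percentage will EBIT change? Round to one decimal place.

-12.0%

Contribution at this volume is 162,640 × £72.67 = £11,819,048.80.
Operating income = contribution − fixed costs = £11,819,048.80 − £6,280,900 = £5,538,148.80.
So DOL = total CM / EBIT = £11,819,048.80 / £5,538,148.80 = 2.1341.
Operating income changes by 2.1341 × -5.6% = -12.0%.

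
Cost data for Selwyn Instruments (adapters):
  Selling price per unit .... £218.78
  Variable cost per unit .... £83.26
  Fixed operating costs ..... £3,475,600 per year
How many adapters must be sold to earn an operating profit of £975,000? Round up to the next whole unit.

Contribution margin per unit = £218.78 − £83.26 = £135.52.
Required volume = (fixed costs + target profit) ÷ CM = (£3,475,600 + £975,000) ÷ £135.52 = 32,840.91, so 32,841 adapters.

32,841 adapters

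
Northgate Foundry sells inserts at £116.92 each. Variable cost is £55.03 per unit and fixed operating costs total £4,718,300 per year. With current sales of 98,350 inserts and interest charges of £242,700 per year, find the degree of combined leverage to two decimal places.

5.41

Total contribution margin = 98,350 × £61.89 = £6,086,881.50.
EBIT = £6,086,881.50 − £4,718,300 = £1,368,581.50. Interest = £242,700.00, so EBIT − I = £1,125,881.50.
Degree of total leverage = total CM / (EBIT − interest) = £6,086,881.50 / £1,125,881.50 = 5.4063.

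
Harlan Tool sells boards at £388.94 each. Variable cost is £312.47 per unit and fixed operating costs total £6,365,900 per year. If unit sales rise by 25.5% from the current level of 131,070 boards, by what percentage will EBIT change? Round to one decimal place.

+69.9%

At 131,070 units, contribution = 131,070 × £76.47 = £10,022,922.90.
EBIT = £10,022,922.90 − £6,365,900 = £3,657,022.90.
DOL = contribution ÷ EBIT = £10,022,922.90 ÷ £3,657,022.90 = 2.7407.
Operating income changes by 2.7407 × +25.5% = +69.9%.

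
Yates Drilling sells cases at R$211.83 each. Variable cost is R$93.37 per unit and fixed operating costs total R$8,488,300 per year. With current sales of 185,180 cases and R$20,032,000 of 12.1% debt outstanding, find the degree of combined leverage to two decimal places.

1.99

At 185,180 units, contribution = 185,180 × R$118.46 = R$21,936,422.80.
Operating income = contribution − fixed costs = R$21,936,422.80 − R$8,488,300 = R$13,448,122.80. Interest = R$2,423,872.00.
DOL = R$21,936,422.80 ÷ R$13,448,122.80 = 1.6312; DFL = R$13,448,122.80 ÷ R$11,024,250.80 = 1.2199.
DCL = DOL × DFL = 1.6312 × 1.2199 = 1.9899.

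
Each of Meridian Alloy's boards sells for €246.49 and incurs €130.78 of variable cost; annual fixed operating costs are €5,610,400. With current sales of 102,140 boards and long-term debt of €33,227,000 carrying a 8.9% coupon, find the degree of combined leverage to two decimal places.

Total contribution margin = 102,140 × €115.71 = €11,818,619.40.
EBIT = €11,818,619.40 − €5,610,400 = €6,208,219.40. Interest = €2,957,203.00, so EBIT − I = €3,251,016.40.
DCL = contribution ÷ (EBIT − I) = €11,818,619.40 ÷ €3,251,016.40 = 3.6354.

3.64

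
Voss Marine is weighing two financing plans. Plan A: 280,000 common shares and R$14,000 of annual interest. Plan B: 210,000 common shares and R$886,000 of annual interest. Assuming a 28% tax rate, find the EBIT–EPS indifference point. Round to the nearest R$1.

Set EPS_A = EPS_B: (EBIT − R$14,000)(1 − 0.28) ÷ 280,000 = (EBIT − R$886,000)(1 − 0.28) ÷ 210,000.
Cancelling (1 − t) and cross-multiplying: 210,000·(EBIT − 14,000) = 280,000·(EBIT − 886,000).
EBIT × (280,000 − 210,000) = 886,000 × 280,000 − 14,000 × 210,000 = 245,140,000,000, so EBIT = 245,140,000,000 ÷ 70,000 = 3,502,000.00.

R$3,502,000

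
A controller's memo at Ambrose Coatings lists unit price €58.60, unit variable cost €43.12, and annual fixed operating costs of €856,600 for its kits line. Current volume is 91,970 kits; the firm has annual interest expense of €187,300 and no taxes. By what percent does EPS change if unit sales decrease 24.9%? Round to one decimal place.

At 91,970 units, contribution = 91,970 × €15.48 = €1,423,695.60.
EBIT = €1,423,695.60 − €856,600 = €567,095.60.
Interest = €187,300.00, so EBIT − I = €379,795.60.
Degree of combined leverage = contribution ÷ (EBIT − I) = €1,423,695.60 ÷ €379,795.60 = 3.7486.
EPS therefore changes by 3.7486 × (-24.9%) = -93.3%.

-93.3%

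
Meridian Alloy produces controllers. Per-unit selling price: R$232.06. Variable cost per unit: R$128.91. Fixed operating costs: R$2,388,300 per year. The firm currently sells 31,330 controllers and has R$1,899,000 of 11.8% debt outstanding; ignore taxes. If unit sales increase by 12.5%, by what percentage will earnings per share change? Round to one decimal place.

Total contribution margin = 31,330 × R$103.15 = R$3,231,689.50.
EBIT = R$3,231,689.50 − R$2,388,300 = R$843,389.50.
Interest = R$224,082.00, so EBIT − I = R$619,307.50.
Degree of combined leverage = contribution ÷ (EBIT − I) = R$3,231,689.50 ÷ R$619,307.50 = 5.2182.
%ΔEPS = DCL × %ΔSales = 5.2182 × +12.5% = +65.2%.

+65.2%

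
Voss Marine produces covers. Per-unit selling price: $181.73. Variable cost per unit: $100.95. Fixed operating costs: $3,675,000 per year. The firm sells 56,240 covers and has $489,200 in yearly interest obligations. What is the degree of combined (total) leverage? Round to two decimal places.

11.99

At 56,240 units, contribution = 56,240 × $80.78 = $4,543,067.20.
Operating income = contribution − fixed costs = $4,543,067.20 − $3,675,000 = $868,067.20. Interest = $489,200.00, so EBIT − I = $378,867.20.
DCL = contribution ÷ (EBIT − I) = $4,543,067.20 ÷ $378,867.20 = 11.9912.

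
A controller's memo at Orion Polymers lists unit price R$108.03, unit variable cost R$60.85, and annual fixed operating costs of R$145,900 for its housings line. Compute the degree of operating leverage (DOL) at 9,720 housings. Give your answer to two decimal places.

At 9,720 units, contribution = 9,720 × R$47.18 = R$458,589.60.
Operating income = contribution − fixed costs = R$458,589.60 − R$145,900 = R$312,689.60.
DOL = contribution ÷ EBIT = R$458,589.60 ÷ R$312,689.60 = 1.4666.

1.47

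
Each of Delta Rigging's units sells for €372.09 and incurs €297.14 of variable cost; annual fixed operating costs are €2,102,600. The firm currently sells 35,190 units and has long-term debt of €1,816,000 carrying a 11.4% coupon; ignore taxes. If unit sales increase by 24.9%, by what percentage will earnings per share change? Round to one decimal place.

Total contribution margin = 35,190 × €74.95 = €2,637,490.50.
Subtracting fixed costs: EBIT = €2,637,490.50 − €2,102,600 = €534,890.50.
Interest = €207,024.00, so EBIT − I = €327,866.50.
DCL = total CM / (EBIT − I) = €2,637,490.50 / €327,866.50 = 8.0444.
%ΔEPS = DCL × %ΔSales = 8.0444 × +24.9% = +200.3%.

+200.3%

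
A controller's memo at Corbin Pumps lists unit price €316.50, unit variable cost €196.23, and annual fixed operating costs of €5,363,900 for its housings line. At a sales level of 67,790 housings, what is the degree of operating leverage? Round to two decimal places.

2.92

Contribution at this volume is 67,790 × €120.27 = €8,153,103.30.
Subtracting fixed costs: EBIT = €8,153,103.30 − €5,363,900 = €2,789,203.30.
DOL = contribution ÷ EBIT = €8,153,103.30 ÷ €2,789,203.30 = 2.9231.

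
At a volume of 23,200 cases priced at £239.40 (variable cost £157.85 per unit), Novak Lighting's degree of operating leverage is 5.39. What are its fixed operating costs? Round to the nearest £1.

£1,540,947

Total contribution margin = 23,200 × £81.55 = £1,891,960.00.
DOL = contribution / EBIT, so EBIT = £1,891,960.00 / 5.39 = £351,012.99.
And FC = contribution − EBIT = £1,891,960.00 − £351,012.99 = £1,540,947.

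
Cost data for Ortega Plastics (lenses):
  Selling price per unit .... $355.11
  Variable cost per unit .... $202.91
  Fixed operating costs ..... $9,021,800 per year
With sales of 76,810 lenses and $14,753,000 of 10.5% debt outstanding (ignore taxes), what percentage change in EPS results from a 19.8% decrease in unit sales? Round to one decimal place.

At 76,810 units, contribution = 76,810 × $152.20 = $11,690,482.00.
Operating income = contribution − fixed costs = $11,690,482.00 − $9,021,800 = $2,668,682.00.
Interest = $1,549,065.00, so EBIT − I = $1,119,617.00.
DCL = total CM / (EBIT − I) = $11,690,482.00 / $1,119,617.00 = 10.4415.
EPS therefore changes by 10.4415 × (-19.8%) = -206.7%.

-206.7%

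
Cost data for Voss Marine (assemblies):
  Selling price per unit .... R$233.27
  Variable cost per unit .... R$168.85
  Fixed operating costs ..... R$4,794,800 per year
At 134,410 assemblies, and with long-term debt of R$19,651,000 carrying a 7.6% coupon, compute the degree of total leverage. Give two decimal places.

3.65

At 134,410 units, contribution = 134,410 × R$64.42 = R$8,658,692.20.
EBIT = R$8,658,692.20 − R$4,794,800 = R$3,863,892.20. Interest = R$1,493,476.00, so EBIT − I = R$2,370,416.20.
DCL = contribution ÷ (EBIT − I) = R$8,658,692.20 ÷ R$2,370,416.20 = 3.6528.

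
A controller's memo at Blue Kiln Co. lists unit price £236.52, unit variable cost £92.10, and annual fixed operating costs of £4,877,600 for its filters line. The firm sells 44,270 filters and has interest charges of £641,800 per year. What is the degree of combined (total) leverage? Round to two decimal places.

Total contribution margin = 44,270 × £144.42 = £6,393,473.40.
EBIT = £6,393,473.40 − £4,877,600 = £1,515,873.40. Interest = £641,800.00, so EBIT − I = £874,073.40.
DCL = contribution ÷ (EBIT − I) = £6,393,473.40 ÷ £874,073.40 = 7.3146.

7.31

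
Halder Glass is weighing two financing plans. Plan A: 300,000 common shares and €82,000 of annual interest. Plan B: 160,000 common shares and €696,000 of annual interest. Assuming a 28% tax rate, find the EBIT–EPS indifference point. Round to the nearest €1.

Set EPS_A = EPS_B: (EBIT − €82,000)(1 − 0.28) ÷ 300,000 = (EBIT − €696,000)(1 − 0.28) ÷ 160,000.
The (1 − t) factor cancels: (EBIT − 82,000) × 160,000 = (EBIT − 696,000) × 300,000.
EBIT × (300,000 − 160,000) = 696,000 × 300,000 − 82,000 × 160,000 = 195,680,000,000, so EBIT = 195,680,000,000 ÷ 140,000 = 1,397,714.29.

€1,397,714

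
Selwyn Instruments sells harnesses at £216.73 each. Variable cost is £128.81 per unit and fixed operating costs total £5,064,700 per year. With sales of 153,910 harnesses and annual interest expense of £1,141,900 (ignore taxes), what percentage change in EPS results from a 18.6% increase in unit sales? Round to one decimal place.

Contribution at this volume is 153,910 × £87.92 = £13,531,767.20.
Subtracting fixed costs: EBIT = £13,531,767.20 − £5,064,700 = £8,467,067.20.
Interest = £1,141,900.00, so EBIT − I = £7,325,167.20.
DCL = total CM / (EBIT − I) = £13,531,767.20 / £7,325,167.20 = 1.8473.
%ΔEPS = DCL × %ΔSales = 1.8473 × +18.6% = +34.4%.

+34.4%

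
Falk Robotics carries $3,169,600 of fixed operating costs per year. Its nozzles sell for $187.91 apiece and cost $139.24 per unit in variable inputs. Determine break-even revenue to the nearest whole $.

$12,237,508

Contribution margin per unit = $187.91 − $139.24 = $48.67, a CM ratio of $48.67 ÷ $187.91 = 0.2590.
Break-even revenue = fixed costs × price ÷ CM = $3,169,600 × $187.91 ÷ $48.67 = $12,237,508.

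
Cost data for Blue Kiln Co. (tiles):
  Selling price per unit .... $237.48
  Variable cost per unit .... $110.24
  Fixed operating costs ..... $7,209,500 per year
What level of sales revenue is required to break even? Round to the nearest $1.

Contribution margin per unit = $237.48 − $110.24 = $127.24, a CM ratio of $127.24 ÷ $237.48 = 0.5358.
Break-even revenue = fixed costs × price ÷ CM = $7,209,500 × $237.48 ÷ $127.24 = $13,455,769.

$13,455,769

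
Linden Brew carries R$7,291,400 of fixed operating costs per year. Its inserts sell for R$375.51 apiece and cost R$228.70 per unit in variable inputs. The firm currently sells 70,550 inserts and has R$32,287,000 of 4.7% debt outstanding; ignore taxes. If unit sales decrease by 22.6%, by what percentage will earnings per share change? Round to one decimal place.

-151.2%

Contribution at this volume is 70,550 × R$146.81 = R$10,357,445.50.
Subtracting fixed costs: EBIT = R$10,357,445.50 − R$7,291,400 = R$3,066,045.50.
Interest = R$1,517,489.00, so EBIT − I = R$1,548,556.50.
Degree of combined leverage = contribution ÷ (EBIT − I) = R$10,357,445.50 ÷ R$1,548,556.50 = 6.6885.
%ΔEPS = DCL × %ΔSales = 6.6885 × -22.6% = -151.2%.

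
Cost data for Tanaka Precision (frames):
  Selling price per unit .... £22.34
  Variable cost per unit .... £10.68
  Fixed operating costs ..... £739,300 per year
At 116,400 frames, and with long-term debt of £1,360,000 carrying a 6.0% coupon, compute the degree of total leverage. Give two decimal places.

2.53

At 116,400 units, contribution = 116,400 × £11.66 = £1,357,224.00.
Subtracting fixed costs: EBIT = £1,357,224.00 − £739,300 = £617,924.00. Interest = £81,600.00.
DOL = £1,357,224.00 ÷ £617,924.00 = 2.1964; DFL = £617,924.00 ÷ £536,324.00 = 1.1521.
Combined leverage = 2.1964 × 1.1521 = 2.5305.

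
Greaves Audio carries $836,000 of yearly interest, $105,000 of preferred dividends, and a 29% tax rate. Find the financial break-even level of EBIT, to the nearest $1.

Preferred dividends are paid after tax, so their pre-tax equivalent is $105,000 ÷ (1 − 0.29) = $147,887.32.
EPS = 0 when EBIT covers interest plus the pre-tax preferred burden: $836,000 + $147,887.32 = $983,887.32.

$983,887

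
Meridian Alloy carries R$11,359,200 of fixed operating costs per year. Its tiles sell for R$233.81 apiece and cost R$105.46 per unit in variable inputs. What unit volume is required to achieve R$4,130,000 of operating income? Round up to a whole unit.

Contribution margin per unit = R$233.81 − R$105.46 = R$128.35.
Units = (FC + target) / CM = (R$11,359,200 + R$4,130,000) / R$128.35 = 120,679.39, so 120,680 tiles.

120,680 tiles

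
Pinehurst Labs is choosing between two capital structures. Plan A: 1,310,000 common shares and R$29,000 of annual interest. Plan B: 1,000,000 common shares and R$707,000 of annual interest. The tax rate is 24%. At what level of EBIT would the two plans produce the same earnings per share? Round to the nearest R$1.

R$2,894,097

At indifference, (EBIT − 29,000)(1 − t)/1,310,000 = (EBIT − 707,000)(1 − t)/1,000,000.
Cancelling (1 − t) and cross-multiplying: 1,000,000·(EBIT − 29,000) = 1,310,000·(EBIT − 707,000).
EBIT × (1,310,000 − 1,000,000) = 707,000 × 1,310,000 − 29,000 × 1,000,000 = 897,170,000,000, so EBIT = 897,170,000,000 ÷ 310,000 = 2,894,096.77.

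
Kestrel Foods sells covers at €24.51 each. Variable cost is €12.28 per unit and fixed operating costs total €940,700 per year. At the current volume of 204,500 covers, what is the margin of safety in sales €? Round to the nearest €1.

€3,127,049

Unit CM = price − variable cost = €24.51 − €12.28 = €12.23. Break-even units = €940,700 ÷ €12.23 = 76,917.42; break-even revenue = 76,917.42 × €24.51 = €1,885,245.87.
Current sales = 204,500 × €24.51 = €5,012,295.00.
Margin of safety = €5,012,295.00 − €1,885,245.87 = €3,127,049.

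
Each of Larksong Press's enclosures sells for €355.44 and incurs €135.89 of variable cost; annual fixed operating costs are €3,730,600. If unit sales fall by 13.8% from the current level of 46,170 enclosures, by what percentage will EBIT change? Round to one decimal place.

-21.8%

Contribution at this volume is 46,170 × €219.55 = €10,136,623.50.
Operating income = contribution − fixed costs = €10,136,623.50 − €3,730,600 = €6,406,023.50.
DOL = contribution ÷ EBIT = €10,136,623.50 ÷ €6,406,023.50 = 1.5824.
So EBIT moves 1.5824 × (-13.8%) = -21.8%.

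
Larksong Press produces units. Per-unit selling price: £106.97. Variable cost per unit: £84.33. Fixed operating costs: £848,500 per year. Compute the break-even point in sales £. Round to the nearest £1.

CM per unit = £106.97 − £84.33 = £22.64; CM ratio = £22.64 / £106.97 = 0.2116.
Break-even revenue = fixed costs × price ÷ CM = £848,500 × £106.97 ÷ £22.64 = £4,009,013.

£4,009,013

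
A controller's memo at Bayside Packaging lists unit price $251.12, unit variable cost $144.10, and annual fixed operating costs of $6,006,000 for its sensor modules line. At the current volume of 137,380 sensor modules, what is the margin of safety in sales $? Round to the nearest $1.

$20,405,923

Unit CM = price − variable cost = $251.12 − $144.10 = $107.02. Break-even units = $6,006,000 ÷ $107.02 = 56,120.35; break-even revenue = 56,120.35 × $251.12 = $14,092,942.63.
Current sales = 137,380 × $251.12 = $34,498,865.60.
Margin of safety = $34,498,865.60 − $14,092,942.63 = $20,405,923.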